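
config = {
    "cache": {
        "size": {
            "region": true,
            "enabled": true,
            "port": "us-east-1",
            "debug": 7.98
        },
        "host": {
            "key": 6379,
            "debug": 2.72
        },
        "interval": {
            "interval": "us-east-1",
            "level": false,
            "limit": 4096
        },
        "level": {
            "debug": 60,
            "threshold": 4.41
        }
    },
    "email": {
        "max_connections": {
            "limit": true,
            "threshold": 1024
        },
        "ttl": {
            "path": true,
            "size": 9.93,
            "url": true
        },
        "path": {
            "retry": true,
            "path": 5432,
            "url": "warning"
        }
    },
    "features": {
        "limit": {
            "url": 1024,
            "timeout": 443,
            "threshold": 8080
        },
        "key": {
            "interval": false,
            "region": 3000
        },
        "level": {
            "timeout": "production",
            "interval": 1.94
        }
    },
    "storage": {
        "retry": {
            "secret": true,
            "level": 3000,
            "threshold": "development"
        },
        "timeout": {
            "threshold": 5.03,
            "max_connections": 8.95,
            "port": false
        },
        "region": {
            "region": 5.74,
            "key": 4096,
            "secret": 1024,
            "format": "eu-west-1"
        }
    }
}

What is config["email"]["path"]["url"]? "warning"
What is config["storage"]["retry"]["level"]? 3000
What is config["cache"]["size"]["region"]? True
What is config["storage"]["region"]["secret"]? 1024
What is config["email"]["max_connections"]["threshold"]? 1024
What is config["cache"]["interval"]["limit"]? 4096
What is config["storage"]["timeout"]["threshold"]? 5.03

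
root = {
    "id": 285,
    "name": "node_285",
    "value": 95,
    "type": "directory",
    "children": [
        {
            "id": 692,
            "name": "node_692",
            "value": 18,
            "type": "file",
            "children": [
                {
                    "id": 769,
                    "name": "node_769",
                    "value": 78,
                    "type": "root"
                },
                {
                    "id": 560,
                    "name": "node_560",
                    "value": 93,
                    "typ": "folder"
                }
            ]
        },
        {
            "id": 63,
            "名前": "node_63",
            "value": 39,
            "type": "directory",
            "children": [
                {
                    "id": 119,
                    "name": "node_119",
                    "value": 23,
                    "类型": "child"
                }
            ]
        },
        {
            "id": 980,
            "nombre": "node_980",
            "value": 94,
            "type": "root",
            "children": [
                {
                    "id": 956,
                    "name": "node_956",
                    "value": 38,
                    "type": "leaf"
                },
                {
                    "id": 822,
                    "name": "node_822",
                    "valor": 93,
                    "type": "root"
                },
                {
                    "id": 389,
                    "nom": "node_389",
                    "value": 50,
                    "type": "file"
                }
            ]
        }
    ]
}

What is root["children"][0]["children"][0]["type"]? "root"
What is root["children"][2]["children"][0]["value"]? 38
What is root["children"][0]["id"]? 692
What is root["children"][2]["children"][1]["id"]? 822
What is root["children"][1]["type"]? "directory"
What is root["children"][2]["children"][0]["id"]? 956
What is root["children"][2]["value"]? 94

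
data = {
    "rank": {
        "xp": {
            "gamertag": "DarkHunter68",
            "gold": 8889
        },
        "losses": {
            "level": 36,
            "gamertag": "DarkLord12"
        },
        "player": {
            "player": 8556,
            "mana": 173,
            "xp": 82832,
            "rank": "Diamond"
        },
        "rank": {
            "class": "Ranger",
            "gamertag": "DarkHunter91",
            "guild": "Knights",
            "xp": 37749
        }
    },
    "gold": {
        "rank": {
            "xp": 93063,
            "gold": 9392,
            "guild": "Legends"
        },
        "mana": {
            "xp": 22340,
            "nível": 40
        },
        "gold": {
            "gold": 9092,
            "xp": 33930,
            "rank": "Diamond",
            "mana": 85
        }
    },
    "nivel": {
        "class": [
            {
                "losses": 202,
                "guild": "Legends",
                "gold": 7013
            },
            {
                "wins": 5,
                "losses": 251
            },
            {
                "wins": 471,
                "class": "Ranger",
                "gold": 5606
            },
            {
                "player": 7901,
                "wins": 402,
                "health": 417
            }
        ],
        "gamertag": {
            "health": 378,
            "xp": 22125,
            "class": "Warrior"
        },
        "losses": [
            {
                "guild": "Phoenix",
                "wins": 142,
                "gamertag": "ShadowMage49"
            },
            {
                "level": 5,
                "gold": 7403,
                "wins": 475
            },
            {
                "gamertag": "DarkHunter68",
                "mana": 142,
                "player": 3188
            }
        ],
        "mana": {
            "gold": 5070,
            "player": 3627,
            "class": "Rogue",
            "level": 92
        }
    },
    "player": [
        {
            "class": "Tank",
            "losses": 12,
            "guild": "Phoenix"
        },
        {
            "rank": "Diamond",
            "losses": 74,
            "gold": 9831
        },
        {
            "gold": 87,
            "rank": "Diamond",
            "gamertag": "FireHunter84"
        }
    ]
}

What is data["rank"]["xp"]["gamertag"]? "DarkHunter68"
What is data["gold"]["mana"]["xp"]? 22340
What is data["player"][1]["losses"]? 74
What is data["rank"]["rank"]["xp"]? 37749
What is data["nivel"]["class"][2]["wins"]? 471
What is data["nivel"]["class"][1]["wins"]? 5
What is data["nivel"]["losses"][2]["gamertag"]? "DarkHunter68"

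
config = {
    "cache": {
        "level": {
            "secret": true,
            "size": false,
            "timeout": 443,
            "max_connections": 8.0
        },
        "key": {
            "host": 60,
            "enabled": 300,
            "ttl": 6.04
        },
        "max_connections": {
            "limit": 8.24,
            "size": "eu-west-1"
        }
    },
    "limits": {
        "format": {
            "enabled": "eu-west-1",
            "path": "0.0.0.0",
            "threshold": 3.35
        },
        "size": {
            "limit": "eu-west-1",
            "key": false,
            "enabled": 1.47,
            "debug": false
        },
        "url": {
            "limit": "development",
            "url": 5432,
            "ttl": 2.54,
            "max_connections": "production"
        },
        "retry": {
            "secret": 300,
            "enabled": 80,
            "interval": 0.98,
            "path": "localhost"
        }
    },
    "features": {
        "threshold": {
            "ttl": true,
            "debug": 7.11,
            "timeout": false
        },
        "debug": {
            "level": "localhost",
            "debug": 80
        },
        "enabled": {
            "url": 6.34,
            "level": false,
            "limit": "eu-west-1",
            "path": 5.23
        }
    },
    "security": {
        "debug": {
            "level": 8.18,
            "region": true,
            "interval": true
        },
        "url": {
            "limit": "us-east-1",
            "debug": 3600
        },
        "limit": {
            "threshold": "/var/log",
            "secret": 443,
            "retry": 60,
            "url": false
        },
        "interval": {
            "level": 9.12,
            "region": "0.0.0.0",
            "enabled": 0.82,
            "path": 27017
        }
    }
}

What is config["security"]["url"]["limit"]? "us-east-1"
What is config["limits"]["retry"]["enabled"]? 80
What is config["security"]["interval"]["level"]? 9.12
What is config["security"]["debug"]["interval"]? True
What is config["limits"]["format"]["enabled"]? "eu-west-1"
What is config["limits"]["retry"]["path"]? "localhost"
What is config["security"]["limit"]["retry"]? 60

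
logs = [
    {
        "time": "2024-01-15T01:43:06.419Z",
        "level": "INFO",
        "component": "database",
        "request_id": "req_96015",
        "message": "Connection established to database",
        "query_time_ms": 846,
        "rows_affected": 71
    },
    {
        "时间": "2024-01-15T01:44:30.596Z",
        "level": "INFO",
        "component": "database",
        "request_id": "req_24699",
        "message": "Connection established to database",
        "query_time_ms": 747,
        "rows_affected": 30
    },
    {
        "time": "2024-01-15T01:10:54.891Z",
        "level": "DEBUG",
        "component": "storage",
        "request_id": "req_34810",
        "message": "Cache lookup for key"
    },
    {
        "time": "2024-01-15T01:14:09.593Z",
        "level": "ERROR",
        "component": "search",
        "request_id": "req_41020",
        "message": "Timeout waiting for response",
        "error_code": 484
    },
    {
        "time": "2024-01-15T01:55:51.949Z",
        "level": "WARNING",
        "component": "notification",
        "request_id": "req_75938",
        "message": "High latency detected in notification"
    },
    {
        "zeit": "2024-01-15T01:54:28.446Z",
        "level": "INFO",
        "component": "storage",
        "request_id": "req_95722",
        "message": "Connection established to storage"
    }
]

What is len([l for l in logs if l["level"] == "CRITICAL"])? 0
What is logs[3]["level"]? "ERROR"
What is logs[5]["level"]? "INFO"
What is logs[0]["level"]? "INFO"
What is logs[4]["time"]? "2024-01-15T01:55:51.949Z"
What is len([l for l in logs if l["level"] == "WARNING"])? 1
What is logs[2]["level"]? "DEBUG"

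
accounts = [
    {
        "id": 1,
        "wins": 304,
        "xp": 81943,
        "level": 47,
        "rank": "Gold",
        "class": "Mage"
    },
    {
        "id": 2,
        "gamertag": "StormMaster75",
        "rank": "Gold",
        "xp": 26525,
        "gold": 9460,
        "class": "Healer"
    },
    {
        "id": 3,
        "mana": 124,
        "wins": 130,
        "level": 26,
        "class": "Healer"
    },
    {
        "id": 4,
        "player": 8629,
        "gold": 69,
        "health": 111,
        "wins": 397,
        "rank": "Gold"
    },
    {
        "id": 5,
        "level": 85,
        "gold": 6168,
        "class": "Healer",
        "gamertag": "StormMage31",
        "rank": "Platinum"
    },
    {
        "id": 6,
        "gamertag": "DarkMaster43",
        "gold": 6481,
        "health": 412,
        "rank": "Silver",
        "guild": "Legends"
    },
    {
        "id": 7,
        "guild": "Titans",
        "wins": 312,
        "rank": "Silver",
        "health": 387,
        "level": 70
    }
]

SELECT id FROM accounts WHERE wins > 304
[4, 7]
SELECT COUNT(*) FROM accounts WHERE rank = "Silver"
2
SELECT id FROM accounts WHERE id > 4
[5, 6, 7]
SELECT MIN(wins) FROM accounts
130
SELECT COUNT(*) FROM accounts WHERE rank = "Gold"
3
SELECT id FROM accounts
[1, 2, 3, 4, 5, 6, 7]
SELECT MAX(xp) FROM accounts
81943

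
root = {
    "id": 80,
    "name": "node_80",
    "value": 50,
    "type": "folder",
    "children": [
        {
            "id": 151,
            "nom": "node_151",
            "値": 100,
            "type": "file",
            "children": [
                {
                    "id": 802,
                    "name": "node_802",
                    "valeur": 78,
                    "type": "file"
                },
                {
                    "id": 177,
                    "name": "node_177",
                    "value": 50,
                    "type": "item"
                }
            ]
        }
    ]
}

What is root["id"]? 80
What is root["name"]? "node_80"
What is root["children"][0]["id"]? 151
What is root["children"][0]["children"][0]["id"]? 802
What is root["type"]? "folder"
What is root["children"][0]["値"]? 100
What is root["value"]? 50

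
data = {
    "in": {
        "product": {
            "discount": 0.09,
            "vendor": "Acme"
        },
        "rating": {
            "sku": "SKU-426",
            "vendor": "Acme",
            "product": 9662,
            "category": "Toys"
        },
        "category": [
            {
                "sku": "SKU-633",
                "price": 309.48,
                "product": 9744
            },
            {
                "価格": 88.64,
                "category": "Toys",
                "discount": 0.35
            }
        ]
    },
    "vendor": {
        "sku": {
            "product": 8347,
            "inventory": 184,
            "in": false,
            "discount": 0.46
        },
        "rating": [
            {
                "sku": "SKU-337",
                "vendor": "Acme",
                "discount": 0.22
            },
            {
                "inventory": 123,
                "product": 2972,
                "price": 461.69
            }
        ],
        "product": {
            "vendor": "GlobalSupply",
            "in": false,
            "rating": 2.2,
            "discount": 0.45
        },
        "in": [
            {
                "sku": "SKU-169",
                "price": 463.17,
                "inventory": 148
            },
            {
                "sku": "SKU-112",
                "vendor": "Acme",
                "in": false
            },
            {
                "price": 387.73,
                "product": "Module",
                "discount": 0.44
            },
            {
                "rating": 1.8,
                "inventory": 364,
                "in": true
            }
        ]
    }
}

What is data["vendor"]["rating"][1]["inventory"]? 123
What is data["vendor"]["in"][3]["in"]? True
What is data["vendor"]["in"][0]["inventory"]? 148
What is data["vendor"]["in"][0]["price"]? 463.17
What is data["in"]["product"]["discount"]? 0.09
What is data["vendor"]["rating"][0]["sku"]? "SKU-337"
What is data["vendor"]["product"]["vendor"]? "GlobalSupply"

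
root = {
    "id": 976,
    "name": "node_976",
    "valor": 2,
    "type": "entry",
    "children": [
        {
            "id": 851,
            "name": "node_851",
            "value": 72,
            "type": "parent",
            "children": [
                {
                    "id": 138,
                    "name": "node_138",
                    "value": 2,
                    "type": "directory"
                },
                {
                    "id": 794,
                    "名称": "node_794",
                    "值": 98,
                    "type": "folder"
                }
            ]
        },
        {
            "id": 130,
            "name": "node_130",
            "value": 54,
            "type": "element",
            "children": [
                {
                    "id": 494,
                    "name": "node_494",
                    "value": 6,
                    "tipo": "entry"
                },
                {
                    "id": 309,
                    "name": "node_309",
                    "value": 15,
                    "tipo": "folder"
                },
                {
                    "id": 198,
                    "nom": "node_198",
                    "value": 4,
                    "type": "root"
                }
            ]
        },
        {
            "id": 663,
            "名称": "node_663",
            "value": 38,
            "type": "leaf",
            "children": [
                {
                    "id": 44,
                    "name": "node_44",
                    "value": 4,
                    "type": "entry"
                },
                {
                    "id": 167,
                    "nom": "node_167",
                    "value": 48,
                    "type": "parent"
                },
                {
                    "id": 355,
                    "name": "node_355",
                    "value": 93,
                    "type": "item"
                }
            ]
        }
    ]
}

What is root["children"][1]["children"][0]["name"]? "node_494"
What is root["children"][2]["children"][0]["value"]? 4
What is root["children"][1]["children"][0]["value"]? 6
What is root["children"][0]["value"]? 72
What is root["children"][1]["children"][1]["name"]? "node_309"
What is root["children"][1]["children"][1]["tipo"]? "folder"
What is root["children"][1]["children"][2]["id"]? 198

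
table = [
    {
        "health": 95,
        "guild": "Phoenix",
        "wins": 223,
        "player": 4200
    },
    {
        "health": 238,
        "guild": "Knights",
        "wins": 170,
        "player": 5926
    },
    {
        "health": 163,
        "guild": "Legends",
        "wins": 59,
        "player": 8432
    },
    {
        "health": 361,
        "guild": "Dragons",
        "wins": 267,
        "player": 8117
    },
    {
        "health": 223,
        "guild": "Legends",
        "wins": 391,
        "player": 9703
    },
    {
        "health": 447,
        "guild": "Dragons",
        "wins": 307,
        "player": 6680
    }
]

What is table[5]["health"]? 447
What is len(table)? 6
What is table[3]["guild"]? "Dragons"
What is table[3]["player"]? 8117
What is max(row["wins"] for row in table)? 391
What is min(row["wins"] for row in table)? 59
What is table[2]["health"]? 163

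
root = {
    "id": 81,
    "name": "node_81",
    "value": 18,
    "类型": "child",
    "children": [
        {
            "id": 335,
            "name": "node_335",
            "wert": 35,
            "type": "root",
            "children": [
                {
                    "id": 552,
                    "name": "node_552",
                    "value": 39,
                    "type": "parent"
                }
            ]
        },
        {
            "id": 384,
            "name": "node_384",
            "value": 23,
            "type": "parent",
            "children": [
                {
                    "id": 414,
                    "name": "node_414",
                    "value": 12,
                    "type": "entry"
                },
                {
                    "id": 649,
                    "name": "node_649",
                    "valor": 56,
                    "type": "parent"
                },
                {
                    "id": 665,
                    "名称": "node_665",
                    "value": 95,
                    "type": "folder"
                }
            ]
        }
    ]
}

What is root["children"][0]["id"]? 335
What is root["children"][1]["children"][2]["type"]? "folder"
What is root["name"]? "node_81"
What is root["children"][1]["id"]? 384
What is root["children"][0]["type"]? "root"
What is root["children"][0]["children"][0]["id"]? 552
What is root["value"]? 18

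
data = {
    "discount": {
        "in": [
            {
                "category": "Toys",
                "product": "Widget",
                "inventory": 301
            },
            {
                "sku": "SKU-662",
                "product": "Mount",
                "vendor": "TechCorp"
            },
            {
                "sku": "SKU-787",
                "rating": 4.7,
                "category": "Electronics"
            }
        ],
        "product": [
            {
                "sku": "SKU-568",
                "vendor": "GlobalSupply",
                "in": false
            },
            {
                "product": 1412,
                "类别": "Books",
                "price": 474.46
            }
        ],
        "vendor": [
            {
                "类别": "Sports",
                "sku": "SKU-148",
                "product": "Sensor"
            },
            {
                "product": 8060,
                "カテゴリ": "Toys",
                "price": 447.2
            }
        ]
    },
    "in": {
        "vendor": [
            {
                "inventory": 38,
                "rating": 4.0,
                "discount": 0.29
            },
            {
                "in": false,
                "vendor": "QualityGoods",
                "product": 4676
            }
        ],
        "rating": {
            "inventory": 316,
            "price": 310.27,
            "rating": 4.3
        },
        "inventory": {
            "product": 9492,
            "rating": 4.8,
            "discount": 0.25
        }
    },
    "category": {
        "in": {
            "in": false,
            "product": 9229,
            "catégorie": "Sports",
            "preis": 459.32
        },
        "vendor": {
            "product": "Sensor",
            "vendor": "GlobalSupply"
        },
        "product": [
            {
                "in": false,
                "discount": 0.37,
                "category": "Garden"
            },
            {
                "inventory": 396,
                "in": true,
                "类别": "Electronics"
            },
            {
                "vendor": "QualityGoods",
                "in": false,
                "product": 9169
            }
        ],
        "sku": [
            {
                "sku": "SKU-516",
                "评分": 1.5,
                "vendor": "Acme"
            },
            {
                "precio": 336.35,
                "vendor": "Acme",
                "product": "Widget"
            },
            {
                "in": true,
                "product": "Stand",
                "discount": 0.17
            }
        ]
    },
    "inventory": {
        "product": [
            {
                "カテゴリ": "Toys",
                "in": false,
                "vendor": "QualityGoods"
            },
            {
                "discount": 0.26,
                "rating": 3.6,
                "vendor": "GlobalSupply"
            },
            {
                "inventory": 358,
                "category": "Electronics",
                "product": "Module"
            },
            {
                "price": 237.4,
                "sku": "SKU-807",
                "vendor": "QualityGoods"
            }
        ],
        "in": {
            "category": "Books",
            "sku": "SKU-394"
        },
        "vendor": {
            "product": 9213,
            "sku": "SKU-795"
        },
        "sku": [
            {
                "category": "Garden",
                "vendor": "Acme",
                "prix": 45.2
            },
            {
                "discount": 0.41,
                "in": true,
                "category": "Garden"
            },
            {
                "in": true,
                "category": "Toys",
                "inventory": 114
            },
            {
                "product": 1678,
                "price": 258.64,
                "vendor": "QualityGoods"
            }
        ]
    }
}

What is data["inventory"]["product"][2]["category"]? "Electronics"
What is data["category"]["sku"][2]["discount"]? 0.17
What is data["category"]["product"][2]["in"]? False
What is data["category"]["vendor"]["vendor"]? "GlobalSupply"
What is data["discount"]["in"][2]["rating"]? 4.7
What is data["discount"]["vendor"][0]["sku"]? "SKU-148"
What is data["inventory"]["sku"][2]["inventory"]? 114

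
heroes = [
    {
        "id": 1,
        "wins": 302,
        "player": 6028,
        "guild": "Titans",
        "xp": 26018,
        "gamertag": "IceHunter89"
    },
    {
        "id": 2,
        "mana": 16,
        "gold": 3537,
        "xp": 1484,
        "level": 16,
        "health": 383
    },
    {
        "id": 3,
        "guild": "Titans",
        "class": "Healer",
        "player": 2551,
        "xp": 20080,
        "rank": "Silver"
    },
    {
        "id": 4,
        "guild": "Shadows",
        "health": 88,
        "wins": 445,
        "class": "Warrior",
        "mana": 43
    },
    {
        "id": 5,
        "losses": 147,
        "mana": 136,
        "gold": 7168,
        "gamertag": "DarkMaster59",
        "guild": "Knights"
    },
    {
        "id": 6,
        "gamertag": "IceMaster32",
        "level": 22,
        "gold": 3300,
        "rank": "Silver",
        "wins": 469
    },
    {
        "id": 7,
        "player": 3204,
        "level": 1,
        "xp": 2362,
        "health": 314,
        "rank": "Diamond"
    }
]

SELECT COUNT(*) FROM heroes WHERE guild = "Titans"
2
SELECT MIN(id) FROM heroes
1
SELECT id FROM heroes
[1, 2, 3, 4, 5, 6, 7]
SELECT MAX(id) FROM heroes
7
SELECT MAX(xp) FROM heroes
26018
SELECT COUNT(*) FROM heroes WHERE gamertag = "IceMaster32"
1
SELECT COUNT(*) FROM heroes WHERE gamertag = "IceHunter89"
1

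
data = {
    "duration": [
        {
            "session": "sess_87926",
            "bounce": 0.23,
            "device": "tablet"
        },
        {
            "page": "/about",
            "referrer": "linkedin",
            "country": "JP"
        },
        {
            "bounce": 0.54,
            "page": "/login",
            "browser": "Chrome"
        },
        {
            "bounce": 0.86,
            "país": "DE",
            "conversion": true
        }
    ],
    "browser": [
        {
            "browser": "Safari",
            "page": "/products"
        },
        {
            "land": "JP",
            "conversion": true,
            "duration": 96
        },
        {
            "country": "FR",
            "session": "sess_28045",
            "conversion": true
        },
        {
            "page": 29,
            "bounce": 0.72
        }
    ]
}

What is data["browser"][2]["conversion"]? True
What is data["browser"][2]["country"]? "FR"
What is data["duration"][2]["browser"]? "Chrome"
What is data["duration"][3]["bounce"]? 0.86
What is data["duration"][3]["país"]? "DE"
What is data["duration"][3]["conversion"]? True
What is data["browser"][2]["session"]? "sess_28045"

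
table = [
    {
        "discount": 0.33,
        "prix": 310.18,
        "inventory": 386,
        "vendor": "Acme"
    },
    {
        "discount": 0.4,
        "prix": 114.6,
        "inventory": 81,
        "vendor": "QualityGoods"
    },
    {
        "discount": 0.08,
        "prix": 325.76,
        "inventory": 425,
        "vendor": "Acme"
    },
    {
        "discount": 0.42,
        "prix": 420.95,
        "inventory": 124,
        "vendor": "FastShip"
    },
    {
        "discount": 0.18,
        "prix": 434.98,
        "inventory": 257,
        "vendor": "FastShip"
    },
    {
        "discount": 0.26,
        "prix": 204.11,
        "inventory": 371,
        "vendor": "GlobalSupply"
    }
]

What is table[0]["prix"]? 310.18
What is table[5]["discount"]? 0.26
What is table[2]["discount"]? 0.08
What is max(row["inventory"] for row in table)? 425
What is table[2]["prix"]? 325.76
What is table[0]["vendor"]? "Acme"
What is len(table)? 6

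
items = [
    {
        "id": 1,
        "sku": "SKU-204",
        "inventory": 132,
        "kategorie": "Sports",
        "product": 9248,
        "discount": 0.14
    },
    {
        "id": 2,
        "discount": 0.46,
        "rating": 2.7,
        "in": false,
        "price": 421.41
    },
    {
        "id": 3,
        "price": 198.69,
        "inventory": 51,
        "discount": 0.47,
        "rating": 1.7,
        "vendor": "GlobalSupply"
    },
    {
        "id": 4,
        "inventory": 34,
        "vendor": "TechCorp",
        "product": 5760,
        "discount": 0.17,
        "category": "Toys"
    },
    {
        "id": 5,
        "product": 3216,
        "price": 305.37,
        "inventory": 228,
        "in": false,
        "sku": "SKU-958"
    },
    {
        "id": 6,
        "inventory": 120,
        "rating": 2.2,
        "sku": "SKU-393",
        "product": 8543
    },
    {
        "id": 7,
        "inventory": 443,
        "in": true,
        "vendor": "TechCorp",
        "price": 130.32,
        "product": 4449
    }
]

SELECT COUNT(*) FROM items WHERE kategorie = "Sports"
1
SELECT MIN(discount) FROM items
0.14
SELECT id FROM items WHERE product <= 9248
[1, 4, 5, 6, 7]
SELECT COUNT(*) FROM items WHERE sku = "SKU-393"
1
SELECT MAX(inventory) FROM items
443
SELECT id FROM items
[1, 2, 3, 4, 5, 6, 7]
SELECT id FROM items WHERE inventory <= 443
[1, 3, 4, 5, 6, 7]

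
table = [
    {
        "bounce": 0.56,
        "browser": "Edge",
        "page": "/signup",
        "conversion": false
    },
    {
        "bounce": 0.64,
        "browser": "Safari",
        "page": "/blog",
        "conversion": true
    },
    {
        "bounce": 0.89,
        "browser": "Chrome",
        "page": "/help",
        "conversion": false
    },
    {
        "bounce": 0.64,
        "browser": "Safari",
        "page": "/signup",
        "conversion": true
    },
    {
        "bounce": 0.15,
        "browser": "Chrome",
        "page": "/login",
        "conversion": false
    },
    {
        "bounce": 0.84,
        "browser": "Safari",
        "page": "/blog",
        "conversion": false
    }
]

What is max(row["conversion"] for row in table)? True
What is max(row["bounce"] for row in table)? 0.89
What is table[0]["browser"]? "Edge"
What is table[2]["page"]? "/help"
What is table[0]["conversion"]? False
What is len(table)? 6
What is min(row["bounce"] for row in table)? 0.15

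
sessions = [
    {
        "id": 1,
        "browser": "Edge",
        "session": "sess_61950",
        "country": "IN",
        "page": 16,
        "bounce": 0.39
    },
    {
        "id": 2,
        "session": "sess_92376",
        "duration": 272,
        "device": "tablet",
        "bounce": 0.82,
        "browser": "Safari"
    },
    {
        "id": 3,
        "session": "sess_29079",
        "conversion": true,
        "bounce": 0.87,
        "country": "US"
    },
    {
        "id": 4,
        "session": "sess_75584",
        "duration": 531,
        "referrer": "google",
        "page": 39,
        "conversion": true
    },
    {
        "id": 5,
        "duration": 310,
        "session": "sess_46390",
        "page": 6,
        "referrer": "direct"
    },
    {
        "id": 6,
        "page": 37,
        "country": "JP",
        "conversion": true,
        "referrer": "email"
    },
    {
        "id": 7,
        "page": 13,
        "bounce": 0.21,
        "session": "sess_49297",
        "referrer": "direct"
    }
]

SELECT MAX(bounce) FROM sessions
0.87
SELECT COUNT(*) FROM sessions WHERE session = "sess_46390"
1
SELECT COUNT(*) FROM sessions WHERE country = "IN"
1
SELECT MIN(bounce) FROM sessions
0.21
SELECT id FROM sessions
[1, 2, 3, 4, 5, 6, 7]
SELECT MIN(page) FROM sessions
6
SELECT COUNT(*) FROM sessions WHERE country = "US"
1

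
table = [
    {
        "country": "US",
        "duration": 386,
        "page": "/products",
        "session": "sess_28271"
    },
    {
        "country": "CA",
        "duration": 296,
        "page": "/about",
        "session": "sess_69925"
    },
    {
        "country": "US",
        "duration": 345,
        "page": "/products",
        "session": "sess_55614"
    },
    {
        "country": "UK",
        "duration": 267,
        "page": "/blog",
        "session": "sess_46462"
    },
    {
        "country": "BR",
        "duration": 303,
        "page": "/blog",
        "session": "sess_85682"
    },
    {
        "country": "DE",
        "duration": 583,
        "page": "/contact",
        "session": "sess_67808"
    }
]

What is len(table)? 6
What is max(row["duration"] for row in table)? 583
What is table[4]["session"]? "sess_85682"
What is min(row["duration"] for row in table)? 267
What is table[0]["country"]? "US"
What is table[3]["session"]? "sess_46462"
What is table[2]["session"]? "sess_55614"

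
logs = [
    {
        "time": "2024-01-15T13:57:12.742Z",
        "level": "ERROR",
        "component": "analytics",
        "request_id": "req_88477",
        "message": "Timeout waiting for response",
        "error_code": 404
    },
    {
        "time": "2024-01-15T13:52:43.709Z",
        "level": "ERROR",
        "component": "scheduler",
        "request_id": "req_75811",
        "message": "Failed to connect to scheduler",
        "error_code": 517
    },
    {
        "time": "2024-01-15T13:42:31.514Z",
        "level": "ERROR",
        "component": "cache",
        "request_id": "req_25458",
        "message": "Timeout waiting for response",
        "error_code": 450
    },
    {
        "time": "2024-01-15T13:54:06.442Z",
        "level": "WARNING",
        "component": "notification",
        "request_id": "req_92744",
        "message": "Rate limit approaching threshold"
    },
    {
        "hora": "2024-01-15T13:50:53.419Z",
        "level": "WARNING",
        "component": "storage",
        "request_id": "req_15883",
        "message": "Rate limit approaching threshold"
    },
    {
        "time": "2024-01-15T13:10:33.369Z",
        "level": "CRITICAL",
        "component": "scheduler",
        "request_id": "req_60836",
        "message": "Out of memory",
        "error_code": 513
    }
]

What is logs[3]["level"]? "WARNING"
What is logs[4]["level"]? "WARNING"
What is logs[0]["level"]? "ERROR"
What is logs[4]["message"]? "Rate limit approaching threshold"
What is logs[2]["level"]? "ERROR"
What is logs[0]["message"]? "Timeout waiting for response"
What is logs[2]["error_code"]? 450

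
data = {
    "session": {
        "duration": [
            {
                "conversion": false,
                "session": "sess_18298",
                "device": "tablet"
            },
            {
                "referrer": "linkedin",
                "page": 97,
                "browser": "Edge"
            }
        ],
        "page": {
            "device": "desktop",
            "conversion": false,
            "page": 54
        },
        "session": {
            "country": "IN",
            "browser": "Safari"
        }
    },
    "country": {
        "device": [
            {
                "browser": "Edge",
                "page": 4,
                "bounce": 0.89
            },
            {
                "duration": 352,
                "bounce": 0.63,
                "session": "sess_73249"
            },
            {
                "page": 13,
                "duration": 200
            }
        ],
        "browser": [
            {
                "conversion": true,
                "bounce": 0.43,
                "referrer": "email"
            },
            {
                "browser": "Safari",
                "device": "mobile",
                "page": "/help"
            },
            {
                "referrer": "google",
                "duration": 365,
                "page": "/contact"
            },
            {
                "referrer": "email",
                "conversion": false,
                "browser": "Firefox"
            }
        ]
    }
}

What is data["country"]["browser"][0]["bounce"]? 0.43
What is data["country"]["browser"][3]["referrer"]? "email"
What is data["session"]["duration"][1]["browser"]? "Edge"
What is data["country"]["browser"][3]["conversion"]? False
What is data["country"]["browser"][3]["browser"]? "Firefox"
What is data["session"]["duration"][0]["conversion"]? False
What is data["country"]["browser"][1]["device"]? "mobile"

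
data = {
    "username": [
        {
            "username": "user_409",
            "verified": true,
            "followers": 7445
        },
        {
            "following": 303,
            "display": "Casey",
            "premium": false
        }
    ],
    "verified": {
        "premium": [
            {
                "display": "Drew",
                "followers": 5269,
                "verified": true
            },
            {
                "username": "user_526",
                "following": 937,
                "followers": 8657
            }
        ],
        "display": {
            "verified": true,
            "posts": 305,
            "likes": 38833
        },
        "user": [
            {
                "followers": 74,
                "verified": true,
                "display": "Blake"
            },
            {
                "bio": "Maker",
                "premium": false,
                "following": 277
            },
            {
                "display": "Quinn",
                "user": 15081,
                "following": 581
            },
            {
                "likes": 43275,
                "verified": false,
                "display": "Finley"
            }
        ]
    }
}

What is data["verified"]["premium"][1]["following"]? 937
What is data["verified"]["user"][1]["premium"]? False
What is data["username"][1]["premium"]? False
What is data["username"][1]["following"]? 303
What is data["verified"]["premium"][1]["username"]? "user_526"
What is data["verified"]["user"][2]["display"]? "Quinn"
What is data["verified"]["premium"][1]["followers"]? 8657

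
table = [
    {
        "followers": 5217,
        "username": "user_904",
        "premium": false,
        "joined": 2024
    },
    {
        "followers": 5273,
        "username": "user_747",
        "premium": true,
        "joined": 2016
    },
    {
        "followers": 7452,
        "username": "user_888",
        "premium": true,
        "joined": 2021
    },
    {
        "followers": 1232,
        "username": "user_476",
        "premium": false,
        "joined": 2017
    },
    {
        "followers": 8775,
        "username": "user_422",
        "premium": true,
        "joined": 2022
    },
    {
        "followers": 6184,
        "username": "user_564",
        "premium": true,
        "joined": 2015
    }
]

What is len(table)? 6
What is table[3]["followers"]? 1232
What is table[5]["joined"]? 2015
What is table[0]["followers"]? 5217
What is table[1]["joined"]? 2016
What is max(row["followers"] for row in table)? 8775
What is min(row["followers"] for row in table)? 1232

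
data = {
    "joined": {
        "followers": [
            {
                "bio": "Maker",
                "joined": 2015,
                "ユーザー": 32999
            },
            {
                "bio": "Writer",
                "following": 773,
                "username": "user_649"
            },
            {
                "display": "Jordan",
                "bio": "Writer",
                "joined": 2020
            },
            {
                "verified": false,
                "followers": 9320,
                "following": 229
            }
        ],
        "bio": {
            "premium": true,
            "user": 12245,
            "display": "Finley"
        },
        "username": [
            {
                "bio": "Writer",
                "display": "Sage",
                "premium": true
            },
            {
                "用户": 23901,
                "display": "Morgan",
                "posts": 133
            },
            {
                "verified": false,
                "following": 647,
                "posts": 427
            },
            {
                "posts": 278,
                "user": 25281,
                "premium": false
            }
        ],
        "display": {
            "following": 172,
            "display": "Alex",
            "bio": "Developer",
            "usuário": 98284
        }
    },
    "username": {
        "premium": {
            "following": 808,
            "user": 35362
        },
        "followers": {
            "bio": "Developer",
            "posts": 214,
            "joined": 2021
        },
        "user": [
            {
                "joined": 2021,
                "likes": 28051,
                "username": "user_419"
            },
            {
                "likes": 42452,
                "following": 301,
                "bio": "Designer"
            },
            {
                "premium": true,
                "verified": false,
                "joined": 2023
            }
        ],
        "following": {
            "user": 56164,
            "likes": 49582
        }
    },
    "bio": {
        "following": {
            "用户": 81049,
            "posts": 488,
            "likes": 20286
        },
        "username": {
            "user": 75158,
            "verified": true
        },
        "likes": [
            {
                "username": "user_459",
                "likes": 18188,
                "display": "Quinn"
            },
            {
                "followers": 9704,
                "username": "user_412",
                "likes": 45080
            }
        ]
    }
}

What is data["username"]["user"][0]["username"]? "user_419"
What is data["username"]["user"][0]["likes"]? 28051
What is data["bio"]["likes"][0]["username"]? "user_459"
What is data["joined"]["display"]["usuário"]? 98284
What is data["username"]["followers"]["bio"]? "Developer"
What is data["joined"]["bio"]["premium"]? True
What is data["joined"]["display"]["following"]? 172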